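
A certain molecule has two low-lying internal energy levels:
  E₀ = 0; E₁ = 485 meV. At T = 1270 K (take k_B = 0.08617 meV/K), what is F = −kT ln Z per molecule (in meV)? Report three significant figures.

-1.29 meV

k_BT = 0.08617 × 1270 K = 109.44 meV.
Eᵢ/kT = 0, 4.4317.
Z = Σ e^(−Eᵢ/kT) = e^(−0) + e^(−4.4317) = 1.0000 + 0.011894 = 1.0119.
F = −kT ln Z = −109.44 × ln(1.0119) = −109.44 × 0.011830 = -1.29 meV.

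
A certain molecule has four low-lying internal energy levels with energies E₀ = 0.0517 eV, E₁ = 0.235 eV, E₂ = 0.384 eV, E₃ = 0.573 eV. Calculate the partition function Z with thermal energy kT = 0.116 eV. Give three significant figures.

Z = 0.816

Eᵢ/kT = 0.44569, 2.0259, 3.3103, 4.9397.
Z = Σ e^(−Eᵢ/kT) = e^(−0.44569) + e^(−2.0259) + e^(−3.3103) + e^(−4.9397) = 0.64038 + 0.13188 + 0.036505 + 0.0071567 = 0.81592.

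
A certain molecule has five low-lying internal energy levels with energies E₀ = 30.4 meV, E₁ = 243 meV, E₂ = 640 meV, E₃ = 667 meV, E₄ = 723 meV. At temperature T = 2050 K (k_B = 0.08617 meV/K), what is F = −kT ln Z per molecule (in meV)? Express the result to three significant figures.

-26.4 meV

k_BT = 0.08617 × 2050 K = 176.65 meV.
Eᵢ/kT = 0.17209, 1.3756, 3.6230, 3.7758, 4.0928.
Z = Σ e^(−Eᵢ/kT) = e^(−0.17209) + e^(−1.3756) + e^(−3.6230) + e^(−3.7758) + e^(−4.0928) = 0.84190 + 0.25269 + 0.026702 + 0.022919 + 0.016692 = 1.1609.
F = −kT ln Z = −176.65 × ln(1.1609) = −176.65 × 0.14920 = -26.4 meV.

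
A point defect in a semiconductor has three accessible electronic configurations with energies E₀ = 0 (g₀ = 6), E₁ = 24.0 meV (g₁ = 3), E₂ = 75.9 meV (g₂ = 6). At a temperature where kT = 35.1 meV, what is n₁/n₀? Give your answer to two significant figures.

0.25

n₁/n₀ = (g₁/g₀) exp[−(E₁−E₀)/kT] = (3/6) × exp(−(24.0 meV)/(35.1 meV)) = (3/6) × exp(-0.6838) = 0.25.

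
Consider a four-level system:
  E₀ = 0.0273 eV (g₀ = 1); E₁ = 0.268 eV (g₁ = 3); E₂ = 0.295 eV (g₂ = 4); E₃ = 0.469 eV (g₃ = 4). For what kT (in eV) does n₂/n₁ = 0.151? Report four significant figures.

n₂/n₁ = (g₂/g₁) exp[−(E₂−E₁)/kT] = 0.151.
⇒ (E₂−E₁)/kT = ln((4/3)/0.151) = ln(8.83002) = 2.17816.
kT = 0.027 eV / 2.17816 = 0.01240 eV.

0.01240 eV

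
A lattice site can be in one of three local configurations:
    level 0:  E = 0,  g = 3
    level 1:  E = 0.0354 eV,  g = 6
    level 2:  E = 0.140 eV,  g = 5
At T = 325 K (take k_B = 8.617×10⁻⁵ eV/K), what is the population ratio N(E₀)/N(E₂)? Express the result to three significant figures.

89.0

k_BT = 8.617×10⁻⁵ × 325 K = 0.028005 eV.
n₀/n₂ = (g₀/g₂) exp[−(E₀−E₂)/kT] = (3/5) × exp(−(-0.140 eV)/(0.028005 eV)) = (3/5) × exp(4.9991) = 89.0.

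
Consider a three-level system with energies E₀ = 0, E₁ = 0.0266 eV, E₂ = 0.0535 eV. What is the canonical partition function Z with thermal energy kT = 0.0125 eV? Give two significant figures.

Z = 1.1

Eᵢ/kT = 0, 2.128, 4.280.
Z = Σ e^(−Eᵢ/kT) = e^(−0) + e^(−2.128) + e^(−4.280) = 1.000 + 0.1191 + 0.01384 = 1.133.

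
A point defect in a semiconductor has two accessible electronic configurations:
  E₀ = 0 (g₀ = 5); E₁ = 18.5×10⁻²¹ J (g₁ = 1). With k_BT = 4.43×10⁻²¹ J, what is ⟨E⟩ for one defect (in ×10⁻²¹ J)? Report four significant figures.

0.05665 ×10⁻²¹ J

Eᵢ/kT = 0, 4.17607.
Z = Σ gᵢe^(−Eᵢ/kT) = 5·e^(−0) + 1·e^(−4.17607) = 5.00000 + 0.0153587 = 5.01536.
⟨E⟩ = Σ Eᵢ gᵢe^(−Eᵢ/kT) / Z = (0·5.00000 + 18.5·0.0153587) / 5.01536 = 0.05665 ×10⁻²¹ J.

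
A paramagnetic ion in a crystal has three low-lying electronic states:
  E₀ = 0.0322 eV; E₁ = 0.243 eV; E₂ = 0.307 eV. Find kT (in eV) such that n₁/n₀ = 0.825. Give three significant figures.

1.10 eV

n₁/n₀ = exp[−(E₁−E₀)/kT] = 0.825.
⇒ (E₁−E₀)/kT = ln(1/0.825) = ln(1.2121) = 0.19235.
kT = 0.2108 eV / 0.19235 = 1.10 eV.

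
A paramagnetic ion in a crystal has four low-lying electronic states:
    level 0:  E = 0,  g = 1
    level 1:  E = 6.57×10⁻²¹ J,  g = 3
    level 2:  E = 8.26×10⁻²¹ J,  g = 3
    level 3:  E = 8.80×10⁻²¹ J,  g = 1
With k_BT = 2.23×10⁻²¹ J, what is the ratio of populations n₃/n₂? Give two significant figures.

0.26

n₃/n₂ = (g₃/g₂) exp[−(E₃−E₂)/kT] = (1/3) × exp(−(0.54 ×10⁻²¹ J)/(2.23 ×10⁻²¹ J)) = (1/3) × exp(-0.2422) = 0.26.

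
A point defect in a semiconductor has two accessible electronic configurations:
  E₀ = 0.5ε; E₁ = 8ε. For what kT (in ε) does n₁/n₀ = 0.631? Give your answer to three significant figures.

n₁/n₀ = exp[−(E₁−E₀)/kT] = 0.631.
⇒ (E₁−E₀)/kT = ln(1/0.631) = ln(1.5848) = 0.46046.
kT = 7.5ε / 0.46046 = 16.3 ε.

16.3 ε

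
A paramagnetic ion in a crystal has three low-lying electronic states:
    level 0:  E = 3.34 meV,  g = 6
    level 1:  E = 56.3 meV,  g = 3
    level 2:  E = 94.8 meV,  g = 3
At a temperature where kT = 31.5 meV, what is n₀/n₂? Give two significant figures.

36

n₀/n₂ = (g₀/g₂) exp[−(E₀−E₂)/kT] = (6/3) × exp(−(-91.46 meV)/(31.5 meV)) = (6/3) × exp(2.903) = 36.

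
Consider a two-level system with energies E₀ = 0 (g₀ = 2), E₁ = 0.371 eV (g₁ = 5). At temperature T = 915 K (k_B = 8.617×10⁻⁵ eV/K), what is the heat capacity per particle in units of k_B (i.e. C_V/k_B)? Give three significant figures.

k_BT = 8.617×10⁻⁵ × 915 K = 0.078846 eV.
Eᵢ/kT = 0, 4.7054.
Z = Σ gᵢe^(−Eᵢ/kT) = 2·e^(−0) + 5·e^(−4.7054) = 2.0000 + 0.045231 = 2.0452.
⟨E⟩ = 0.0082049 eV, ⟨E²⟩ = 0.0030440 eV².
C_V/k_B = (⟨E²⟩ − ⟨E⟩²)/(kT)² = (0.0030440 − 0.000067320)/0.0062167 = 0.479.

0.479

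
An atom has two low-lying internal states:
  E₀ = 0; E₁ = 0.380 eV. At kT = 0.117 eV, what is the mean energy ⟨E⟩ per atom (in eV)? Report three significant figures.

Eᵢ/kT = 0, 3.2479.
Z = Σ e^(−Eᵢ/kT) = e^(−0) + e^(−3.2479) = 1.0000 + 0.038856 = 1.0389.
⟨E⟩ = Σ Eᵢ e^(−Eᵢ/kT) / Z = (0·1.0000 + 0.380·0.038856) / 1.0389 = 0.0142 eV.

0.0142 eV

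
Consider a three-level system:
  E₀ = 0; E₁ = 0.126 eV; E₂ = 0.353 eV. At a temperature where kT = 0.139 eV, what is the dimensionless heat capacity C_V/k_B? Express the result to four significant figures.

Eᵢ/kT = 0, 0.906475, 2.53957.
Z = Σ e^(−Eᵢ/kT) = e^(−0) + e^(−0.906475) + e^(−2.53957) = 1.00000 + 0.403946 + 0.0789003 = 1.48285.
⟨E⟩ = 0.0531065 eV, ⟨E²⟩ = 0.0109551 eV².
C_V/k_B = (⟨E²⟩ − ⟨E⟩²)/(kT)² = (0.0109551 − 0.00282030)/0.0193210 = 0.4210.

0.4210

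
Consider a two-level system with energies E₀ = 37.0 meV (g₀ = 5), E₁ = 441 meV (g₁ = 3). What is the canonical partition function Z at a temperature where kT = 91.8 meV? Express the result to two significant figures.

Z = 3.4

Eᵢ/kT = 0.4031, 4.804.
Z = Σ gᵢe^(−Eᵢ/kT) = 5·e^(−0.4031) + 3·e^(−4.804) = 3.341 + 0.02459 = 3.366.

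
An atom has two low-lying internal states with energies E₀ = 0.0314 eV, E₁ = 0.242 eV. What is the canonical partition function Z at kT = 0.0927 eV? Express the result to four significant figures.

Z = 0.7862

Eᵢ/kT = 0.338727, 2.61057.
Z = Σ e^(−Eᵢ/kT) = e^(−0.338727) + e^(−2.61057) = 0.712677 + 0.0734926 = 0.786170.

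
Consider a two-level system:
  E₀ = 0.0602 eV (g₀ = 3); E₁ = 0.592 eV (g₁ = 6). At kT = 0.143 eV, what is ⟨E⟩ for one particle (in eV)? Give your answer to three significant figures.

Eᵢ/kT = 0.42098, 4.1399.
Z = Σ gᵢe^(−Eᵢ/kT) = 3·e^(−0.42098) + 6·e^(−4.1399) = 1.9692 + 0.095547 = 2.0647.
⟨E⟩ = Σ Eᵢ gᵢe^(−Eᵢ/kT) / Z = (0.0602·1.9692 + 0.592·0.095547) / 2.0647 = 0.0848 eV.

0.0848 eV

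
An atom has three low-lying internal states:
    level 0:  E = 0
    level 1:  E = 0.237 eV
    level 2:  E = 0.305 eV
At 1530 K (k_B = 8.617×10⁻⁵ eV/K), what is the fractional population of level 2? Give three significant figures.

k_BT = 8.617×10⁻⁵ × 1530 K = 0.13184 eV.
Eᵢ/kT = 0, 1.7976, 2.3134.
Z = Σ e^(−Eᵢ/kT) = e^(−0) + e^(−1.7976) + e^(−2.3134) = 1.0000 + 0.16570 + 0.098924 = 1.2646.
P₂ = e^(−E₂/kT) / Z = 0.098924/1.2646 = 0.0782.

0.0782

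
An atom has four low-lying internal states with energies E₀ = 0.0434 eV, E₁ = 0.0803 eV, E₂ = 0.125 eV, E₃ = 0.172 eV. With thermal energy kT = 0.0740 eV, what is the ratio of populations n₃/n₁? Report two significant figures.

n₃/n₁ = exp[−(E₃−E₁)/kT] = exp(−(0.0917 eV)/(0.0740 eV)) = exp(-1.239) = 0.29.

0.29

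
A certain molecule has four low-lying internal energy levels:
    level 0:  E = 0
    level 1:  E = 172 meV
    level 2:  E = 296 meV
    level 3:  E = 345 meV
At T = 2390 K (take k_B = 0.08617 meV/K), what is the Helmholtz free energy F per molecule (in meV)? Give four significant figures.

k_BT = 0.08617 × 2390 K = 205.946 meV.
Eᵢ/kT = 0, 0.835170, 1.43727, 1.67520.
Z = Σ e^(−Eᵢ/kT) = e^(−0) + e^(−0.835170) + e^(−1.43727) + e^(−1.67520) = 1.00000 + 0.433801 + 0.237575 + 0.187271 = 1.85865.
F = −kT ln Z = −205.946 × ln(1.85865) = −205.946 × 0.619850 = -127.7 meV.

-127.7 meV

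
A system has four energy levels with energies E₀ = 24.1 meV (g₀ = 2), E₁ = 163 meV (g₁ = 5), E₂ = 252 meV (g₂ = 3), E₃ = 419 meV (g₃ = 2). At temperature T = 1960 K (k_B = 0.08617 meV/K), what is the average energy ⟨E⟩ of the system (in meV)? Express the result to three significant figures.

k_BT = 0.08617 × 1960 K = 168.89 meV.
Eᵢ/kT = 0.14270, 0.96513, 1.4921, 2.4809.
Z = Σ gᵢe^(−Eᵢ/kT) = 2·e^(−0.14270) + 5·e^(−0.96513) + 3·e^(−1.4921) + 2·e^(−2.4809) = 1.7340 + 1.9047 + 0.67470 + 0.16734 = 4.4807.
⟨E⟩ = Σ Eᵢ gᵢe^(−Eᵢ/kT) / Z = (24.1·1.7340 + 163·1.9047 + 252·0.67470 + 419·0.16734) / 4.4807 = 132 meV.

132 meV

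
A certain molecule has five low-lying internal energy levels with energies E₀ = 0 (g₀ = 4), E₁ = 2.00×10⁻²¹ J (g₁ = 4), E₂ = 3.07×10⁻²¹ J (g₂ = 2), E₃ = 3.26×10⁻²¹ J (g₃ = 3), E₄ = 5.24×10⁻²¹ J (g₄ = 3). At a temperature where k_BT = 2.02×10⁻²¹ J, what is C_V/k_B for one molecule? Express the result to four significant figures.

0.5221

Eᵢ/kT = 0, 0.990099, 1.51980, 1.61386, 2.59406.
Z = Σ gᵢe^(−Eᵢ/kT) = 4·e^(−0) + 4·e^(−0.990099) + 2·e^(−1.51980) + 3·e^(−1.61386) + 3·e^(−2.59406) = 4.00000 + 1.48616 + 0.437511 + 0.597353 + 0.224148 = 6.74517.
⟨E⟩ = 1.10262, ⟨E²⟩ = 3.34627.
C_V/k_B = (⟨E²⟩ − ⟨E⟩²)/(kT)² = (3.34627 − 1.21577)/4.08040 = 0.5221.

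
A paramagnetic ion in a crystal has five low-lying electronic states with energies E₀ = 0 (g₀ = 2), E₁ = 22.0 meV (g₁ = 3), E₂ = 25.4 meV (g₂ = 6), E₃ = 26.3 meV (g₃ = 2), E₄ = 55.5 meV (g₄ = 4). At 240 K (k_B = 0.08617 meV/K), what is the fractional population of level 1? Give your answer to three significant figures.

0.184

k_BT = 0.08617 × 240 K = 20.681 meV.
Eᵢ/kT = 0, 1.0638, 1.2282, 1.2717, 2.6836.
Z = Σ gᵢe^(−Eᵢ/kT) = 2·e^(−0) + 3·e^(−1.0638) + 6·e^(−1.2282) + 2·e^(−1.2717) + 4·e^(−2.6836) = 2.0000 + 1.0354 + 1.7569 + 0.56071 + 0.27327 = 5.6263.
P₁ = g₁ e^(−E₁/kT) / Z = 1.0354/5.6263 = 0.184.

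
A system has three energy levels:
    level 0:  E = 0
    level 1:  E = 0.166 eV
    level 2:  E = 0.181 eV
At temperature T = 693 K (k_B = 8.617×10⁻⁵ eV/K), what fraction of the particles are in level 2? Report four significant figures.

k_BT = 8.617×10⁻⁵ × 693 K = 0.0597158 eV.
Eᵢ/kT = 0, 2.77983, 3.03102.
Z = Σ e^(−Eᵢ/kT) = e^(−0) + e^(−2.77983) + e^(−3.03102) = 1.00000 + 0.0620491 + 0.0482664 = 1.11032.
P₂ = e^(−E₂/kT) / Z = 0.0482664/1.11032 = 0.04347.

0.04347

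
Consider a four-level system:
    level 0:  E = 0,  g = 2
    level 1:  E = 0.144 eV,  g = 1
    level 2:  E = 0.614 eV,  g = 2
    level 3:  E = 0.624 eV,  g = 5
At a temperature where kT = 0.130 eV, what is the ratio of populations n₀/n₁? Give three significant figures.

n₀/n₁ = (g₀/g₁) exp[−(E₀−E₁)/kT] = (2/1) × exp(−(-0.144 eV)/(0.130 eV)) = (2/1) × exp(1.1077) = 6.05.

6.05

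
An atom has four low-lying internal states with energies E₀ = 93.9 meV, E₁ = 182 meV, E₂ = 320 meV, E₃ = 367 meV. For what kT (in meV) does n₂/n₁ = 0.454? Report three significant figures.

175 meV

n₂/n₁ = exp[−(E₂−E₁)/kT] = 0.454.
⇒ (E₂−E₁)/kT = ln(1/0.454) = ln(2.2026) = 0.78964.
kT = 138 meV / 0.78964 = 175 meV.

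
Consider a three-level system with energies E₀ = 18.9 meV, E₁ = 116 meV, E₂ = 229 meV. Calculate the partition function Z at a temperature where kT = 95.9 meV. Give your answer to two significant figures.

Eᵢ/kT = 0.1971, 1.210, 2.388.
Z = Σ e^(−Eᵢ/kT) = e^(−0.1971) + e^(−1.210) + e^(−2.388) = 0.8211 + 0.2982 + 0.09181 = 1.211.

Z = 1.2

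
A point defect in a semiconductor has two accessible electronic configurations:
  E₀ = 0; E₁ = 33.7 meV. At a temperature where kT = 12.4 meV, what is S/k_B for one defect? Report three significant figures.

0.232

Eᵢ/kT = 0, 2.7177.
Z = Σ e^(−Eᵢ/kT) = e^(−0) + e^(−2.7177) = 1.0000 + 0.066026 = 1.0660.
⟨E⟩ = Σ EᵢPᵢ = 2.0873 meV.
S/k_B = ln Z + ⟨E⟩/kT = ln(1.0660) + 2.0873/12.4 = 0.063913 + 0.16833 = 0.232.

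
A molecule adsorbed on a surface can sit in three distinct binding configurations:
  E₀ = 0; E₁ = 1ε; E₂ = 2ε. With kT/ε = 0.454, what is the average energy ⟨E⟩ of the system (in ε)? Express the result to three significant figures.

Eᵢ/kT = 0, 2.2026, 4.4053.
Z = Σ e^(−Eᵢ/kT) = e^(−0) + e^(−2.2026) + e^(−4.4053) = 1.0000 + 0.11052 + 0.012212 = 1.1227.
⟨E⟩ = Σ Eᵢ e^(−Eᵢ/kT) / Z = (0·1.0000 + 1·0.11052 + 2·0.012212) / 1.1227 = 0.120 ε.

0.120 ε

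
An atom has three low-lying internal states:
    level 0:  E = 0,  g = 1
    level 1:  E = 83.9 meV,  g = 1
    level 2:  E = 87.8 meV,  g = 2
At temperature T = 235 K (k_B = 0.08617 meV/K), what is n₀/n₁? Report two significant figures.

63

k_BT = 0.08617 × 235 K = 20.25 meV.
n₀/n₁ = (g₀/g₁) exp[−(E₀−E₁)/kT] = (1/1) × exp(−(-83.9 meV)/(20.25 meV)) = (1/1) × exp(4.143) = 63.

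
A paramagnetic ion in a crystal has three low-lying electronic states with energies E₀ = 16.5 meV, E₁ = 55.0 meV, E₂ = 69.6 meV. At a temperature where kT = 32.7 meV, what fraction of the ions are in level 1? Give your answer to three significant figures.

Eᵢ/kT = 0.50459, 1.6820, 2.1284.
Z = Σ e^(−Eᵢ/kT) = e^(−0.50459) + e^(−1.6820) + e^(−2.1284) = 0.60375 + 0.18600 + 0.11903 = 0.90878.
P₁ = e^(−E₁/kT) / Z = 0.18600/0.90878 = 0.205.

0.205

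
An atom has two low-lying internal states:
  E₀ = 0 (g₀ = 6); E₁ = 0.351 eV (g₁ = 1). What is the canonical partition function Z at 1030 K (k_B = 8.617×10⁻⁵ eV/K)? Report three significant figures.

Z = 6.02

k_BT = 8.617×10⁻⁵ × 1030 K = 0.088755 eV.
Eᵢ/kT = 0, 3.9547.
Z = Σ gᵢe^(−Eᵢ/kT) = 6·e^(−0) + 1·e^(−3.9547) = 6.0000 + 0.019164 = 6.0192.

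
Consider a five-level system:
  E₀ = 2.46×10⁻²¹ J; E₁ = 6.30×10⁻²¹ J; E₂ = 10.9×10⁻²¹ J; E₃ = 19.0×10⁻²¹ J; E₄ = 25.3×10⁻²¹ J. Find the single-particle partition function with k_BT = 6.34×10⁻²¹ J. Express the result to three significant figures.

Eᵢ/kT = 0.38801, 0.99369, 1.7192, 2.9968, 3.9905.
Z = Σ e^(−Eᵢ/kT) = e^(−0.38801) + e^(−0.99369) + e^(−1.7192) + e^(−2.9968) + e^(−3.9905) = 0.67841 + 0.37021 + 0.17921 + 0.049947 + 0.018490 = 1.2963.

Z = 1.30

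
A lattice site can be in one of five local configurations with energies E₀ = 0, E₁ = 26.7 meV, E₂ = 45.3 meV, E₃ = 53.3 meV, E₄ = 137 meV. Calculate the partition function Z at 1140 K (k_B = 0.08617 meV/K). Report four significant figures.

k_BT = 0.08617 × 1140 K = 98.2338 meV.
Eᵢ/kT = 0, 0.271801, 0.461145, 0.542583, 1.39463.
Z = Σ e^(−Eᵢ/kT) = e^(−0) + e^(−0.271801) + e^(−0.461145) + e^(−0.542583) + e^(−1.39463) = 1.00000 + 0.762006 + 0.630561 + 0.581245 + 0.247925 = 3.22174.

Z = 3.222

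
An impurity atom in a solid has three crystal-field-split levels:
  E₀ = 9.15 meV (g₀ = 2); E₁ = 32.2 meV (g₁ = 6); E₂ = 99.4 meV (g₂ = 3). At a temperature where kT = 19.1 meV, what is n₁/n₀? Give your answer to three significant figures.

0.897

n₁/n₀ = (g₁/g₀) exp[−(E₁−E₀)/kT] = (6/2) × exp(−(23.05 meV)/(19.1 meV)) = (6/2) × exp(-1.2068) = 0.897.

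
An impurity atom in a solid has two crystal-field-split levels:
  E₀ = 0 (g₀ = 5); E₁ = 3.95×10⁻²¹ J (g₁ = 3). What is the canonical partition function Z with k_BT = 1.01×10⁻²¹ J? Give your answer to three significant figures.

Z = 5.06

Eᵢ/kT = 0, 3.9109.
Z = Σ gᵢe^(−Eᵢ/kT) = 5·e^(−0) + 3·e^(−3.9109) = 5.0000 + 0.060067 = 5.0601.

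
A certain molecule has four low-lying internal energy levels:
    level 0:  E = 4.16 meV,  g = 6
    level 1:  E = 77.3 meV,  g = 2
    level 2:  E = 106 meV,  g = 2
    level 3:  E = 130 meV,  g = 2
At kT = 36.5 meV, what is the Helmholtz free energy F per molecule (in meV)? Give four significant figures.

-63.91 meV

Eᵢ/kT = 0.113973, 2.11781, 2.90411, 3.56164.
Z = Σ gᵢe^(−Eᵢ/kT) = 6·e^(−0.113973) + 2·e^(−2.11781) + 2·e^(−2.90411) + 2·e^(−3.56164) = 5.35369 + 0.240590 + 0.109595 + 0.0567844 = 5.76066.
F = −kT ln Z = −36.5 × ln(5.76066) = −36.5 × 1.75105 = -63.91 meV.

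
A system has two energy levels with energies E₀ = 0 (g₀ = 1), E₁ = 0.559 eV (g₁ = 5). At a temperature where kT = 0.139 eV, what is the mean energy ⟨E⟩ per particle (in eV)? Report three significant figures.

Eᵢ/kT = 0, 4.0216.
Z = Σ gᵢe^(−Eᵢ/kT) = 1·e^(−0) + 5·e^(−4.0216) = 1.0000 + 0.089621 = 1.0896.
⟨E⟩ = Σ Eᵢ gᵢe^(−Eᵢ/kT) / Z = (0·1.0000 + 0.559·0.089621) / 1.0896 = 0.0460 eV.

0.0460 eV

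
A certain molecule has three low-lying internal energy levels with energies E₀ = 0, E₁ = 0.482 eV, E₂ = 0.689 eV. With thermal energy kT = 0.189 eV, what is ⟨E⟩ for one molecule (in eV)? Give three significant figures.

0.0504 eV

Eᵢ/kT = 0, 2.5503, 3.6455.
Z = Σ e^(−Eᵢ/kT) = e^(−0) + e^(−2.5503) + e^(−3.6455) = 1.0000 + 0.078058 + 0.026108 = 1.1042.
⟨E⟩ = Σ Eᵢ e^(−Eᵢ/kT) / Z = (0·1.0000 + 0.482·0.078058 + 0.689·0.026108) / 1.1042 = 0.0504 eV.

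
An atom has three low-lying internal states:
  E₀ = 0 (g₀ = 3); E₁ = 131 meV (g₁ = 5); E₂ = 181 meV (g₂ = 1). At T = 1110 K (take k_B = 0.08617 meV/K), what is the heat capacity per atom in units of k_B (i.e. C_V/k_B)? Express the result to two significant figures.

k_BT = 0.08617 × 1110 K = 95.65 meV.
Eᵢ/kT = 0, 1.370, 1.892.
Z = Σ gᵢe^(−Eᵢ/kT) = 3·e^(−0) + 5·e^(−1.370) + 1·e^(−1.892) = 3.000 + 1.271 + 0.1508 = 4.422.
⟨E⟩ = 43.83 meV, ⟨E²⟩ = 6050 meV².
C_V/k_B = (⟨E²⟩ − ⟨E⟩²)/(kT)² = (6050 − 1921)/9149 = 0.45.

0.45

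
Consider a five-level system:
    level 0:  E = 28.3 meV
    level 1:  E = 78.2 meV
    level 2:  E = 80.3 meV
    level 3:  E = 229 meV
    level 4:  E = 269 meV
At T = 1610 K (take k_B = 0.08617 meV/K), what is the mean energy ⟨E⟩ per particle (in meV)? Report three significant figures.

85.6 meV

k_BT = 0.08617 × 1610 K = 138.73 meV.
Eᵢ/kT = 0.20399, 0.56368, 0.57882, 1.6507, 1.9390.
Z = Σ e^(−Eᵢ/kT) = e^(−0.20399) + e^(−0.56368) + e^(−0.57882) + e^(−1.6507) + e^(−1.9390) = 0.81547 + 0.56911 + 0.56056 + 0.19192 + 0.14385 = 2.2809.
⟨E⟩ = Σ Eᵢ e^(−Eᵢ/kT) / Z = (28.3·0.81547 + 78.2·0.56911 + 80.3·0.56056 + 229·0.19192 + 269·0.14385) / 2.2809 = 85.6 meV.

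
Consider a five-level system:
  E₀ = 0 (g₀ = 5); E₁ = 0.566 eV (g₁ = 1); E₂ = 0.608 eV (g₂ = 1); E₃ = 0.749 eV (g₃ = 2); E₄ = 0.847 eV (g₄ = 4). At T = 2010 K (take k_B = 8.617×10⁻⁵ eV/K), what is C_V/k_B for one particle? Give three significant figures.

k_BT = 8.617×10⁻⁵ × 2010 K = 0.17320 eV.
Eᵢ/kT = 0, 3.2679, 3.5104, 4.3245, 4.8903.
Z = Σ gᵢe^(−Eᵢ/kT) = 5·e^(−0) + 1·e^(−3.2679) + 1·e^(−3.5104) + 2·e^(−4.3245) + 4·e^(−4.8903) = 5.0000 + 0.038086 + 0.029885 + 0.026480 + 0.030077 = 5.1245.
⟨E⟩ = 0.016594 eV, ⟨E²⟩ = 0.011646 eV².
C_V/k_B = (⟨E²⟩ − ⟨E⟩²)/(kT)² = (0.011646 − 0.00027536)/0.029998 = 0.379.

0.379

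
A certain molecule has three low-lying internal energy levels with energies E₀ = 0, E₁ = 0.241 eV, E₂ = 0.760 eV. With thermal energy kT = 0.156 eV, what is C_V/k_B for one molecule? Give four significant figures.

0.4756

Eᵢ/kT = 0, 1.54487, 4.87179.
Z = Σ e^(−Eᵢ/kT) = e^(−0) + e^(−1.54487) + e^(−4.87179) = 1.00000 + 0.213340 + 0.00765964 = 1.22100.
⟨E⟩ = 0.0468765 eV, ⟨E²⟩ = 0.0137717 eV².
C_V/k_B = (⟨E²⟩ − ⟨E⟩²)/(kT)² = (0.0137717 − 0.00219741)/0.0243360 = 0.4756.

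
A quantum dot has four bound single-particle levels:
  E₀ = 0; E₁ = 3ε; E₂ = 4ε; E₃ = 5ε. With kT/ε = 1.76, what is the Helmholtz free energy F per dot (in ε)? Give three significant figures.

-0.519 ε

Eᵢ/kT = 0, 1.7045, 2.2727, 2.8409.
Z = Σ e^(−Eᵢ/kT) = e^(−0) + e^(−1.7045) + e^(−2.2727) + e^(−2.8409) = 1.0000 + 0.18186 + 0.10303 + 0.058373 = 1.3433.
F = −kT ln Z = −1.76 × ln(1.3433) = −1.76 × 0.29513 = -0.519 ε.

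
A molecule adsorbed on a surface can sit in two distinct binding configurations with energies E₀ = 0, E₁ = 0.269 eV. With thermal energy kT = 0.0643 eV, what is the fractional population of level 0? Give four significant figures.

Eᵢ/kT = 0, 4.18351.
Z = Σ e^(−Eᵢ/kT) = e^(−0) + e^(−4.18351) = 1.00000 + 0.0152449 = 1.01524.
P₀ = e^(−E₀/kT) / Z = 1.00000/1.01524 = 0.9850.

0.9850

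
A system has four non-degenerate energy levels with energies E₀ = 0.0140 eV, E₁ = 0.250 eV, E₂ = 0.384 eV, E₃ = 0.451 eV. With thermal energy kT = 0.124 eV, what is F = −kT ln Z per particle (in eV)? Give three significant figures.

Eᵢ/kT = 0.11290, 2.0161, 3.0968, 3.6371.
Z = Σ e^(−Eᵢ/kT) = e^(−0.11290) + e^(−2.0161) + e^(−3.0968) + e^(−3.6371) = 0.89324 + 0.13317 + 0.045194 + 0.026329 = 1.0979.
F = −kT ln Z = −0.124 × ln(1.0979) = −0.124 × 0.093399 = -0.0116 eV.

-0.0116 eV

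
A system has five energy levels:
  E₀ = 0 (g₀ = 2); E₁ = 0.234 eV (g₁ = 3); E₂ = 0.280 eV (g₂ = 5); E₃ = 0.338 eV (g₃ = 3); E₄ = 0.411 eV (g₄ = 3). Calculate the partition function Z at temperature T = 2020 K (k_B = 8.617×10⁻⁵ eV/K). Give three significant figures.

Z = 4.50

k_BT = 8.617×10⁻⁵ × 2020 K = 0.17406 eV.
Eᵢ/kT = 0, 1.3444, 1.6086, 1.9419, 2.3613.
Z = Σ gᵢe^(−Eᵢ/kT) = 2·e^(−0) + 3·e^(−1.3444) + 5·e^(−1.6086) + 3·e^(−1.9419) + 3·e^(−2.3613) = 2.0000 + 0.78209 + 1.0008 + 0.43029 + 0.28289 = 4.4961.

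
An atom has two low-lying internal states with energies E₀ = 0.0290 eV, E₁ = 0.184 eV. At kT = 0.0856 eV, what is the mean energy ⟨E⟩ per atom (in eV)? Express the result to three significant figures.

0.0508 eV

Eᵢ/kT = 0.33879, 2.1495.
Z = Σ e^(−Eᵢ/kT) = e^(−0.33879) + e^(−2.1495) = 0.71263 + 0.11654 = 0.82917.
⟨E⟩ = Σ Eᵢ e^(−Eᵢ/kT) / Z = (0.0290·0.71263 + 0.184·0.11654) / 0.82917 = 0.0508 eV.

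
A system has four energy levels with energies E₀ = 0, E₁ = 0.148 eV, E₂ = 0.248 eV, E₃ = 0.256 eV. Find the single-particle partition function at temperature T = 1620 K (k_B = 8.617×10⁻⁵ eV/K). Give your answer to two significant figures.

Z = 1.7

k_BT = 8.617×10⁻⁵ × 1620 K = 0.1396 eV.
Eᵢ/kT = 0, 1.060, 1.777, 1.834.
Z = Σ e^(−Eᵢ/kT) = e^(−0) + e^(−1.060) + e^(−1.777) + e^(−1.834) = 1.000 + 0.3465 + 0.1691 + 0.1598 = 1.675.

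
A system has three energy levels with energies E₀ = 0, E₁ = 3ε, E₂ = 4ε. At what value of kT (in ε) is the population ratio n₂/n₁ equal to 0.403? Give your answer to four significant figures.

1.100 ε

n₂/n₁ = exp[−(E₂−E₁)/kT] = 0.403.
⇒ (E₂−E₁)/kT = ln(1/0.403) = ln(2.48139) = 0.908819.
kT = 1ε / 0.908819 = 1.100 ε.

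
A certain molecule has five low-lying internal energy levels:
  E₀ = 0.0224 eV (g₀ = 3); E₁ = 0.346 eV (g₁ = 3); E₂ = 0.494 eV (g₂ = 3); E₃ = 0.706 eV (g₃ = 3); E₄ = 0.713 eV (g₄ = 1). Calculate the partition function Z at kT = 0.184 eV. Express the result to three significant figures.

Eᵢ/kT = 0.12174, 1.8804, 2.6848, 3.8370, 3.8750.
Z = Σ gᵢe^(−Eᵢ/kT) = 3·e^(−0.12174) + 3·e^(−1.8804) + 3·e^(−2.6848) + 3·e^(−3.8370) + 1·e^(−3.8750) = 2.6561 + 0.45759 + 0.20470 + 0.064675 + 0.020754 = 3.4038.

Z = 3.40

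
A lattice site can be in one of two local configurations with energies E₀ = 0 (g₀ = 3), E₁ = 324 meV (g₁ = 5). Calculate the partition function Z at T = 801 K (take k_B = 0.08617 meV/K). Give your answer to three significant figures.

Z = 3.05

k_BT = 0.08617 × 801 K = 69.022 meV.
Eᵢ/kT = 0, 4.6942.
Z = Σ gᵢe^(−Eᵢ/kT) = 3·e^(−0) + 5·e^(−4.6942) = 3.0000 + 0.045741 = 3.0457.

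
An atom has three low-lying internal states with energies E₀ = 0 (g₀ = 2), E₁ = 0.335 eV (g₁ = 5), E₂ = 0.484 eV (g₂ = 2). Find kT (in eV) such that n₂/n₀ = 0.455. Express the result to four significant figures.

n₂/n₀ = (g₂/g₀) exp[−(E₂−E₀)/kT] = 0.455.
⇒ (E₂−E₀)/kT = ln((2/2)/0.455) = ln(2.19780) = 0.787457.
kT = 0.484 eV / 0.787457 = 0.6146 eV.

0.6146 eV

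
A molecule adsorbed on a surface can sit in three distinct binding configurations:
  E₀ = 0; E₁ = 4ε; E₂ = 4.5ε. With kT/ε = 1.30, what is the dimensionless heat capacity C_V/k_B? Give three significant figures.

Eᵢ/kT = 0, 3.0769, 3.4615.
Z = Σ e^(−Eᵢ/kT) = e^(−0) + e^(−3.0769) + e^(−3.4615) = 1.0000 + 0.046102 + 0.031383 = 1.0775.
⟨E⟩ = 0.30221 ε, ⟨E²⟩ = 1.2744 ε².
C_V/k_B = (⟨E²⟩ − ⟨E⟩²)/(kT)² = (1.2744 − 0.091331)/1.6900 = 0.700.

0.700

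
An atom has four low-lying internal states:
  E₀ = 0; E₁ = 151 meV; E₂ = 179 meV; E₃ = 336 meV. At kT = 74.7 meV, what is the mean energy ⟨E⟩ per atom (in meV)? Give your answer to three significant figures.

Eᵢ/kT = 0, 2.0214, 2.3963, 4.4980.
Z = Σ e^(−Eᵢ/kT) = e^(−0) + e^(−2.0214) + e^(−2.3963) + e^(−4.4980) = 1.0000 + 0.13247 + 0.091054 + 0.011131 = 1.2347.
⟨E⟩ = Σ Eᵢ e^(−Eᵢ/kT) / Z = (0·1.0000 + 151·0.13247 + 179·0.091054 + 336·0.011131) / 1.2347 = 32.4 meV.

32.4 meV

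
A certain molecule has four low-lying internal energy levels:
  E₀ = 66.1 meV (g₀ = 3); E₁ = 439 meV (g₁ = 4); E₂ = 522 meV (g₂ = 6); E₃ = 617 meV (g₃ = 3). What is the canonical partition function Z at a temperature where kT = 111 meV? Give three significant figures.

Eᵢ/kT = 0.59550, 3.9550, 4.7027, 5.5586.
Z = Σ gᵢe^(−Eᵢ/kT) = 3·e^(−0.59550) + 4·e^(−3.9550) + 6·e^(−4.7027) + 3·e^(−5.5586) = 1.6539 + 0.076635 + 0.054425 + 0.011563 = 1.7965.

Z = 1.80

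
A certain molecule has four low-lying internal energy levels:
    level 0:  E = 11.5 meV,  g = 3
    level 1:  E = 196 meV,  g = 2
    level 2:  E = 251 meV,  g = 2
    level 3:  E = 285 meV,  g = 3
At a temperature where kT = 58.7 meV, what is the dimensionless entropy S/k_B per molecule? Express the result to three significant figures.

Eᵢ/kT = 0.19591, 3.3390, 4.2760, 4.8552.
Z = Σ gᵢe^(−Eᵢ/kT) = 3·e^(−0.19591) + 2·e^(−3.3390) + 2·e^(−4.2760) + 3·e^(−4.8552) = 2.4663 + 0.070945 + 0.027796 + 0.023363 = 2.5884.
⟨E⟩ = Σ EᵢPᵢ = 21.597 meV.
S/k_B = ln Z + ⟨E⟩/kT = ln(2.5884) + 21.597/58.7 = 0.95104 + 0.36792 = 1.32.

1.32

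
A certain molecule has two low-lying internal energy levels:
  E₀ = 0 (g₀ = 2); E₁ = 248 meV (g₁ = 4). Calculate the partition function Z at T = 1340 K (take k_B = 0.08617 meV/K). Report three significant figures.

Z = 2.47

k_BT = 0.08617 × 1340 K = 115.47 meV.
Eᵢ/kT = 0, 2.1477.
Z = Σ gᵢe^(−Eᵢ/kT) = 2·e^(−0) + 4·e^(−2.1477) = 2.0000 + 0.46701 = 2.4670.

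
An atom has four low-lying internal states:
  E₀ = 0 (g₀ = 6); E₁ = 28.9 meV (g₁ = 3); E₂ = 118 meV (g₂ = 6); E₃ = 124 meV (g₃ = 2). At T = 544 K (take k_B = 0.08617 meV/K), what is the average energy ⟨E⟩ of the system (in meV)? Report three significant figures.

14.7 meV

k_BT = 0.08617 × 544 K = 46.876 meV.
Eᵢ/kT = 0, 0.61652, 2.5173, 2.6453.
Z = Σ gᵢe^(−Eᵢ/kT) = 6·e^(−0) + 3·e^(−0.61652) + 6·e^(−2.5173) + 2·e^(−2.6453) = 6.0000 + 1.6195 + 0.48406 + 0.14197 = 8.2455.
⟨E⟩ = Σ Eᵢ gᵢe^(−Eᵢ/kT) / Z = (0·6.0000 + 28.9·1.6195 + 118·0.48406 + 124·0.14197) / 8.2455 = 14.7 meV.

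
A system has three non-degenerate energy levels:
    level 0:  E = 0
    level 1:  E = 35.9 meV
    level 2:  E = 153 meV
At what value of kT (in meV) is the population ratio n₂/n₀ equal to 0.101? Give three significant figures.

n₂/n₀ = exp[−(E₂−E₀)/kT] = 0.101.
⇒ (E₂−E₀)/kT = ln(1/0.101) = ln(9.9010) = 2.2926.
kT = 153 meV / 2.2926 = 66.7 meV.

66.7 meV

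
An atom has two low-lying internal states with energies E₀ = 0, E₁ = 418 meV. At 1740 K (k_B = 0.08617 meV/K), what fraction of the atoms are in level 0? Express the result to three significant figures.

k_BT = 0.08617 × 1740 K = 149.94 meV.
Eᵢ/kT = 0, 2.7878.
Z = Σ e^(−Eᵢ/kT) = e^(−0) + e^(−2.7878) = 1.0000 + 0.061556 = 1.0616.
P₀ = e^(−E₀/kT) / Z = 1.0000/1.0616 = 0.942.

0.942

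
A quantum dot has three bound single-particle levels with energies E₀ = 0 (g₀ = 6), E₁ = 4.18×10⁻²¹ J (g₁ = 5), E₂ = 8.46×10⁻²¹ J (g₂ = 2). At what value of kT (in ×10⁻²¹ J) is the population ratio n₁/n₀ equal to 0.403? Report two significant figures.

n₁/n₀ = (g₁/g₀) exp[−(E₁−E₀)/kT] = 0.403.
⇒ (E₁−E₀)/kT = ln((5/6)/0.403) = ln(2.068) = 0.7266.
kT = 4.18 ×10⁻²¹ J / 0.7266 = 5.8 ×10⁻²¹ J.

5.8 ×10⁻²¹ J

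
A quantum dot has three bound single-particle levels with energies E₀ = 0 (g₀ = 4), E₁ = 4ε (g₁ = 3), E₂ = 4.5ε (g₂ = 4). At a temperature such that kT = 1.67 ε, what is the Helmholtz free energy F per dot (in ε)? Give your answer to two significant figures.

Eᵢ/kT = 0, 2.395, 2.695.
Z = Σ gᵢe^(−Eᵢ/kT) = 4·e^(−0) + 3·e^(−2.395) + 4·e^(−2.695) = 4.000 + 0.2735 + 0.2702 = 4.544.
F = −kT ln Z = −1.67 × ln(4.544) = −1.67 × 1.514 = -2.5 ε.

-2.5 ε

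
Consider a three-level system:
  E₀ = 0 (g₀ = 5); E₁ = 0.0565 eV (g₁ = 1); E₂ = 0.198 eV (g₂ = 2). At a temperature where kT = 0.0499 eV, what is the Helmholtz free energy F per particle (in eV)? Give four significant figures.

Eᵢ/kT = 0, 1.13226, 3.96794.
Z = Σ gᵢe^(−Eᵢ/kT) = 5·e^(−0) + 1·e^(−1.13226) + 2·e^(−3.96794) = 5.00000 + 0.322304 + 0.0378247 = 5.36013.
F = −kT ln Z = −0.0499 × ln(5.36013) = −0.0499 × 1.67899 = -0.08378 eV.

-0.08378 eV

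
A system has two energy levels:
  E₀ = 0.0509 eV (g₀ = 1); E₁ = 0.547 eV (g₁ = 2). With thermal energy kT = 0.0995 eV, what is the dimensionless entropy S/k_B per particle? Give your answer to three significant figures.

Eᵢ/kT = 0.51156, 5.4975.
Z = Σ gᵢe^(−Eᵢ/kT) = 1·e^(−0.51156) + 2·e^(−5.4975) = 0.59956 + 0.0081940 = 0.60775.
⟨E⟩ = Σ EᵢPᵢ = 0.057589 eV.
S/k_B = ln Z + ⟨E⟩/kT = ln(0.60775) + 0.057589/0.0995 = -0.49799 + 0.57878 = 0.0808.

0.0808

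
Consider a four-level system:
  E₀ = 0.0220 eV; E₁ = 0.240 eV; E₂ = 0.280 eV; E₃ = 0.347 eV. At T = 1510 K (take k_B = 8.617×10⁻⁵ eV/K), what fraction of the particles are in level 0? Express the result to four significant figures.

0.7106

k_BT = 8.617×10⁻⁵ × 1510 K = 0.130117 eV.
Eᵢ/kT = 0.169079, 1.84449, 2.15191, 2.66683.
Z = Σ e^(−Eᵢ/kT) = e^(−0.169079) + e^(−1.84449) + e^(−2.15191) + e^(−2.66683) = 0.844442 + 0.158106 + 0.116262 + 0.0694721 = 1.18828.
P₀ = e^(−E₀/kT) / Z = 0.844442/1.18828 = 0.7106.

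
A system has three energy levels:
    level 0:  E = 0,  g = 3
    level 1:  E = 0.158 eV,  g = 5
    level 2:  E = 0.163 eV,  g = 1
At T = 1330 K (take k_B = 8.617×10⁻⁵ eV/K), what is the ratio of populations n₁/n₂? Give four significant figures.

5.223

k_BT = 8.617×10⁻⁵ × 1330 K = 0.114606 eV.
n₁/n₂ = (g₁/g₂) exp[−(E₁−E₂)/kT] = (5/1) × exp(−(-0.005 eV)/(0.114606 eV)) = (5/1) × exp(0.0436277) = 5.223.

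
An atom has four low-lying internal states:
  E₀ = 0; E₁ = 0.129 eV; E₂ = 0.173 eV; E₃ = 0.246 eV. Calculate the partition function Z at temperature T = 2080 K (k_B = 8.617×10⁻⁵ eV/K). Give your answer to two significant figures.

Z = 2.1

k_BT = 8.617×10⁻⁵ × 2080 K = 0.1792 eV.
Eᵢ/kT = 0, 0.7199, 0.9654, 1.373.
Z = Σ e^(−Eᵢ/kT) = e^(−0) + e^(−0.7199) + e^(−0.9654) + e^(−1.373) = 1.000 + 0.4868 + 0.3808 + 0.2533 = 2.121.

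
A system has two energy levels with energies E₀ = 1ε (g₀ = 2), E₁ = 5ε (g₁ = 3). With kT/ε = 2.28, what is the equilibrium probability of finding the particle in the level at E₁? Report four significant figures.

0.2060

Eᵢ/kT = 0.438596, 2.19298.
Z = Σ gᵢe^(−Eᵢ/kT) = 2·e^(−0.438596) + 3·e^(−2.19298) = 1.28988 + 0.334751 = 1.62463.
P₁ = g₁ e^(−E₁/kT) / Z = 0.334751/1.62463 = 0.2060.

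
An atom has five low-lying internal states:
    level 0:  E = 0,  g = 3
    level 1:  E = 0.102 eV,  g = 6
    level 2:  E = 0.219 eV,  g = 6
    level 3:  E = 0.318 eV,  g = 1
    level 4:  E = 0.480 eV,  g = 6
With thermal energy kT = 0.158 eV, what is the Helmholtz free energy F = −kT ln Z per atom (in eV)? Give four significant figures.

Eᵢ/kT = 0, 0.645570, 1.38608, 2.01266, 3.03797.
Z = Σ gᵢe^(−Eᵢ/kT) = 3·e^(−0) + 6·e^(−0.645570) + 6·e^(−1.38608) + 1·e^(−2.01266) + 6·e^(−3.03797) = 3.00000 + 3.14618 + 1.50032 + 0.133633 + 0.287593 = 8.06773.
F = −kT ln Z = −0.158 × ln(8.06773) = −0.158 × 2.08787 = -0.3299 eV.

-0.3299 eV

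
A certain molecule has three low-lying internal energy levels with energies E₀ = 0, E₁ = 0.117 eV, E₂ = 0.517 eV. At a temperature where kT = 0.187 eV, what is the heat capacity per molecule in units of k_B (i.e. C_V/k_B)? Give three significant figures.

0.331

Eᵢ/kT = 0, 0.62567, 2.7647.
Z = Σ e^(−Eᵢ/kT) = e^(−0) + e^(−0.62567) + e^(−2.7647) = 1.0000 + 0.53490 + 0.062995 = 1.5979.
⟨E⟩ = 0.059548 eV, ⟨E²⟩ = 0.015120 eV².
C_V/k_B = (⟨E²⟩ − ⟨E⟩²)/(kT)² = (0.015120 − 0.0035460)/0.034969 = 0.331.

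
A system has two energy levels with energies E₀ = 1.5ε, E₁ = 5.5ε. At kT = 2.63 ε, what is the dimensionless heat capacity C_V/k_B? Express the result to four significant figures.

0.3404

Eᵢ/kT = 0.570342, 2.09125.
Z = Σ e^(−Eᵢ/kT) = e^(−0.570342) + e^(−2.09125) = 0.565332 + 0.123533 = 0.688865.
⟨E⟩ = 2.21731 ε, ⟨E²⟩ = 7.27119 ε².
C_V/k_B = (⟨E²⟩ − ⟨E⟩²)/(kT)² = (7.27119 − 4.91646)/6.91690 = 0.3404.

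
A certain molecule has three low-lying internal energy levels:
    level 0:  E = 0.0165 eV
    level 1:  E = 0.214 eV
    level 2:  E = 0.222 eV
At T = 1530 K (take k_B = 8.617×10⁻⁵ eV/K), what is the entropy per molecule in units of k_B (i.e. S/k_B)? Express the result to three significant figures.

0.823

k_BT = 8.617×10⁻⁵ × 1530 K = 0.13184 eV.
Eᵢ/kT = 0.12515, 1.6232, 1.6839.
Z = Σ e^(−Eᵢ/kT) = e^(−0.12515) + e^(−1.6232) + e^(−1.6839) = 0.88236 + 0.19727 + 0.18565 = 1.2653.
⟨E⟩ = Σ EᵢPᵢ = 0.077443 eV.
S/k_B = ln Z + ⟨E⟩/kT = ln(1.2653) + 0.077443/0.13184 = 0.23531 + 0.58740 = 0.823.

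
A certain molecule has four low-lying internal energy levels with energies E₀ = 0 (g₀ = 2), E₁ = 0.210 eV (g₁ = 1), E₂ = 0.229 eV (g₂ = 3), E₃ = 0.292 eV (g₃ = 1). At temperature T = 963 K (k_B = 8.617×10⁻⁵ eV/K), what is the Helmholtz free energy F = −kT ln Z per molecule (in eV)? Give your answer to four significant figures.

-0.06909 eV

k_BT = 8.617×10⁻⁵ × 963 K = 0.0829817 eV.
Eᵢ/kT = 0, 2.53068, 2.75964, 3.51885.
Z = Σ gᵢe^(−Eᵢ/kT) = 2·e^(−0) + 1·e^(−2.53068) + 3·e^(−2.75964) + 1·e^(−3.51885) = 2.00000 + 0.0796049 + 0.189944 + 0.0296335 = 2.29918.
F = −kT ln Z = −0.0829817 × ln(2.29918) = −0.0829817 × 0.832553 = -0.06909 eV.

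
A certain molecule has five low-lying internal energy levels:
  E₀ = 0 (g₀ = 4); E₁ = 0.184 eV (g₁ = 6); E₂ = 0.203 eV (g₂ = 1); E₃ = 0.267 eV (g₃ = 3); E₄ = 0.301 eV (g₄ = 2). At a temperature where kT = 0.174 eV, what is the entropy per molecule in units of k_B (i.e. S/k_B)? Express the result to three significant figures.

Eᵢ/kT = 0, 1.0575, 1.1667, 1.5345, 1.7299.
Z = Σ gᵢe^(−Eᵢ/kT) = 4·e^(−0) + 6·e^(−1.0575) + 1·e^(−1.1667) + 3·e^(−1.5345) + 2·e^(−1.7299) = 4.0000 + 2.0839 + 0.31139 + 0.64669 + 0.35460 = 7.3966.
⟨E⟩ = Σ EᵢPᵢ = 0.098160 eV.
S/k_B = ln Z + ⟨E⟩/kT = ln(7.3966) + 0.098160/0.174 = 2.0010 + 0.56414 = 2.57.

2.57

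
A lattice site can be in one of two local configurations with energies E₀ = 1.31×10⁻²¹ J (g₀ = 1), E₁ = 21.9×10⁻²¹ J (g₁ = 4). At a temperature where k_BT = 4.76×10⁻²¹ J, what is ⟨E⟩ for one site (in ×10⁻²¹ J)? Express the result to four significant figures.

2.345 ×10⁻²¹ J

Eᵢ/kT = 0.275210, 4.60084.
Z = Σ gᵢe^(−Eᵢ/kT) = 1·e^(−0.275210) + 4·e^(−4.60084) = 0.759413 + 0.0401736 = 0.799587.
⟨E⟩ = Σ Eᵢ gᵢe^(−Eᵢ/kT) / Z = (1.31·0.759413 + 21.9·0.0401736) / 0.799587 = 2.345 ×10⁻²¹ J.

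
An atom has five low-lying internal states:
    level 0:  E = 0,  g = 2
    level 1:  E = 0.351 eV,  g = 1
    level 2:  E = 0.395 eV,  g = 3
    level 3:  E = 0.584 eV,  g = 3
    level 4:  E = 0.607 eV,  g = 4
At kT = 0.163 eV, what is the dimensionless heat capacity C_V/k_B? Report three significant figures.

1.39

Eᵢ/kT = 0, 2.1534, 2.4233, 3.5828, 3.7239.
Z = Σ gᵢe^(−Eᵢ/kT) = 2·e^(−0) + 1·e^(−2.1534) + 3·e^(−2.4233) + 3·e^(−3.5828) + 4·e^(−3.7239) = 2.0000 + 0.11609 + 0.26589 + 0.083393 + 0.096559 = 2.5619.
⟨E⟩ = 0.098789 eV, ⟨E²⟩ = 0.046765 eV².
C_V/k_B = (⟨E²⟩ − ⟨E⟩²)/(kT)² = (0.046765 − 0.0097593)/0.026569 = 1.39.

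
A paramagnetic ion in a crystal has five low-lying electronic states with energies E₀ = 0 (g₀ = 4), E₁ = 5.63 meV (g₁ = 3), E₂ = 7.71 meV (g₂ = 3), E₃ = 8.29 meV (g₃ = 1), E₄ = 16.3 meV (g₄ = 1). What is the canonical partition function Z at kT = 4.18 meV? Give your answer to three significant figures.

Z = 5.41

Eᵢ/kT = 0, 1.3469, 1.8445, 1.9833, 3.8995.
Z = Σ gᵢe^(−Eᵢ/kT) = 4·e^(−0) + 3·e^(−1.3469) + 3·e^(−1.8445) + 1·e^(−1.9833) + 1·e^(−3.8995) = 4.0000 + 0.78014 + 0.47431 + 0.13761 + 0.020252 = 5.4123.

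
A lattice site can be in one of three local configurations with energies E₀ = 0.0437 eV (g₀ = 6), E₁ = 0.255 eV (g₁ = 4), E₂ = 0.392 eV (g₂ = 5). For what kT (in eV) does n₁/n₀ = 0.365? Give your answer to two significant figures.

0.35 eV

n₁/n₀ = (g₁/g₀) exp[−(E₁−E₀)/kT] = 0.365.
⇒ (E₁−E₀)/kT = ln((4/6)/0.365) = ln(1.826) = 0.6021.
kT = 0.2113 eV / 0.6021 = 0.35 eV.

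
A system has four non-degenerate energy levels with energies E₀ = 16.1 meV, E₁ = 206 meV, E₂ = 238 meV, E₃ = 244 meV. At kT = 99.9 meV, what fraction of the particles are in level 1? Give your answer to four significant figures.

Eᵢ/kT = 0.161161, 2.06206, 2.38238, 2.44244.
Z = Σ e^(−Eᵢ/kT) = e^(−0.161161) + e^(−2.06206) + e^(−2.38238) + e^(−2.44244) = 0.851155 + 0.127192 + 0.0923306 + 0.0869484 = 1.15763.
P₁ = e^(−E₁/kT) / Z = 0.127192/1.15763 = 0.1099.

0.1099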